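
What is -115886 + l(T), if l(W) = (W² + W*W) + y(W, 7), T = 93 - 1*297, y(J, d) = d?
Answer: -32647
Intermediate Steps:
T = -204 (T = 93 - 297 = -204)
l(W) = 7 + 2*W² (l(W) = (W² + W*W) + 7 = (W² + W²) + 7 = 2*W² + 7 = 7 + 2*W²)
-115886 + l(T) = -115886 + (7 + 2*(-204)²) = -115886 + (7 + 2*41616) = -115886 + (7 + 83232) = -115886 + 83239 = -32647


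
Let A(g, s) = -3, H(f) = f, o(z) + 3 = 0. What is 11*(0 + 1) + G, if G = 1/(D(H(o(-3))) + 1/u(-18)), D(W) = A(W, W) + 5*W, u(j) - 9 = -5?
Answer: 777/71 ≈ 10.944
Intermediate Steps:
o(z) = -3 (o(z) = -3 + 0 = -3)
u(j) = 4 (u(j) = 9 - 5 = 4)
D(W) = -3 + 5*W
G = -4/71 (G = 1/((-3 + 5*(-3)) + 1/4) = 1/((-3 - 15) + 1/4) = 1/(-18 + 1/4) = 1/(-71/4) = -4/71 ≈ -0.056338)
11*(0 + 1) + G = 11*(0 + 1) - 4/71 = 11*1 - 4/71 = 11 - 4/71 = 777/71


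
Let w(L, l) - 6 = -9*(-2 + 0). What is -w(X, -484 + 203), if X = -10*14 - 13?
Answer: -24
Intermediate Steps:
X = -153 (X = -140 - 13 = -153)
w(L, l) = 24 (w(L, l) = 6 - 9*(-2 + 0) = 6 - 9*(-2) = 6 + 18 = 24)
-w(X, -484 + 203) = -1*24 = -24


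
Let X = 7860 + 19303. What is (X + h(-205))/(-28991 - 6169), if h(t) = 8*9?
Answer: -5447/7032 ≈ -0.77460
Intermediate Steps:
X = 27163
h(t) = 72
(X + h(-205))/(-28991 - 6169) = (27163 + 72)/(-28991 - 6169) = 27235/(-35160) = 27235*(-1/35160) = -5447/7032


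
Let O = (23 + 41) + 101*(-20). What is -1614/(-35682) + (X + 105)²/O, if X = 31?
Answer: -27367387/2908083 ≈ -9.4108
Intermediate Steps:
O = -1956 (O = 64 - 2020 = -1956)
-1614/(-35682) + (X + 105)²/O = -1614/(-35682) + (31 + 105)²/(-1956) = -1614*(-1/35682) + 136²*(-1/1956) = 269/5947 + 18496*(-1/1956) = 269/5947 - 4624/489 = -27367387/2908083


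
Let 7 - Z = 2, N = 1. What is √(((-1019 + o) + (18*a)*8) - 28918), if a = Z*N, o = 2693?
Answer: 2*I*√6631 ≈ 162.86*I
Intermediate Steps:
Z = 5 (Z = 7 - 1*2 = 7 - 2 = 5)
a = 5 (a = 5*1 = 5)
√(((-1019 + o) + (18*a)*8) - 28918) = √(((-1019 + 2693) + (18*5)*8) - 28918) = √((1674 + 90*8) - 28918) = √((1674 + 720) - 28918) = √(2394 - 28918) = √(-26524) = 2*I*√6631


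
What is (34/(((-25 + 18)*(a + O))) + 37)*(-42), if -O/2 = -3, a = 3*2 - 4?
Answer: -3057/2 ≈ -1528.5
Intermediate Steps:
a = 2 (a = 6 - 4 = 2)
O = 6 (O = -2*(-3) = 6)
(34/(((-25 + 18)*(a + O))) + 37)*(-42) = (34/(((-25 + 18)*(2 + 6))) + 37)*(-42) = (34/((-7*8)) + 37)*(-42) = (34/(-56) + 37)*(-42) = (34*(-1/56) + 37)*(-42) = (-17/28 + 37)*(-42) = (1019/28)*(-42) = -3057/2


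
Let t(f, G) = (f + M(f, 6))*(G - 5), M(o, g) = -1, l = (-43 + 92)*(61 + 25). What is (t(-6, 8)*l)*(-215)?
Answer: 19026210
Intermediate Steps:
l = 4214 (l = 49*86 = 4214)
t(f, G) = (-1 + f)*(-5 + G) (t(f, G) = (f - 1)*(G - 5) = (-1 + f)*(-5 + G))
(t(-6, 8)*l)*(-215) = ((5 - 1*8 - 5*(-6) + 8*(-6))*4214)*(-215) = ((5 - 8 + 30 - 48)*4214)*(-215) = -21*4214*(-215) = -88494*(-215) = 19026210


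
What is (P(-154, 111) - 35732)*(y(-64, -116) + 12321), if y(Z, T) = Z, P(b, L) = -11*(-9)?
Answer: -436753681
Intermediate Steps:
P(b, L) = 99
(P(-154, 111) - 35732)*(y(-64, -116) + 12321) = (99 - 35732)*(-64 + 12321) = -35633*12257 = -436753681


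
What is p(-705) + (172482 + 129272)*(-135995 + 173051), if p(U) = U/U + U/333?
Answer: 1241179380740/111 ≈ 1.1182e+10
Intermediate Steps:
p(U) = 1 + U/333 (p(U) = 1 + U*(1/333) = 1 + U/333)
p(-705) + (172482 + 129272)*(-135995 + 173051) = (1 + (1/333)*(-705)) + (172482 + 129272)*(-135995 + 173051) = (1 - 235/111) + 301754*37056 = -124/111 + 11181796224 = 1241179380740/111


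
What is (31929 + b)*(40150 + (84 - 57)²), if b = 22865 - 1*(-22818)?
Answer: 3172700948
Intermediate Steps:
b = 45683 (b = 22865 + 22818 = 45683)
(31929 + b)*(40150 + (84 - 57)²) = (31929 + 45683)*(40150 + (84 - 57)²) = 77612*(40150 + 27²) = 77612*(40150 + 729) = 77612*40879 = 3172700948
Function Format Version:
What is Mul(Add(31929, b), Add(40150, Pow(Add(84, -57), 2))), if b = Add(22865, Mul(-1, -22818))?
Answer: 3172700948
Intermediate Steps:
b = 45683 (b = Add(22865, 22818) = 45683)
Mul(Add(31929, b), Add(40150, Pow(Add(84, -57), 2))) = Mul(Add(31929, 45683), Add(40150, Pow(Add(84, -57), 2))) = Mul(77612, Add(40150, Pow(27, 2))) = Mul(77612, Add(40150, 729)) = Mul(77612, 40879) = 3172700948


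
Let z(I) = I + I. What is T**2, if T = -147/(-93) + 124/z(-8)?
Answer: 585225/15376 ≈ 38.061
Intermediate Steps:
z(I) = 2*I
T = -765/124 (T = -147/(-93) + 124/((2*(-8))) = -147*(-1/93) + 124/(-16) = 49/31 + 124*(-1/16) = 49/31 - 31/4 = -765/124 ≈ -6.1694)
T**2 = (-765/124)**2 = 585225/15376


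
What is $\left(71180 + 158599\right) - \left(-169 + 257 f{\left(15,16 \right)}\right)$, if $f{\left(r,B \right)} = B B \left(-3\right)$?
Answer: $427324$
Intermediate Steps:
$f{\left(r,B \right)} = - 3 B^{2}$ ($f{\left(r,B \right)} = B^{2} \left(-3\right) = - 3 B^{2}$)
$\left(71180 + 158599\right) - \left(-169 + 257 f{\left(15,16 \right)}\right) = \left(71180 + 158599\right) - \left(-169 + 257 \left(- 3 \cdot 16^{2}\right)\right) = 229779 - \left(-169 + 257 \left(\left(-3\right) 256\right)\right) = 229779 + \left(\left(-257\right) \left(-768\right) + 169\right) = 229779 + \left(197376 + 169\right) = 229779 + 197545 = 427324$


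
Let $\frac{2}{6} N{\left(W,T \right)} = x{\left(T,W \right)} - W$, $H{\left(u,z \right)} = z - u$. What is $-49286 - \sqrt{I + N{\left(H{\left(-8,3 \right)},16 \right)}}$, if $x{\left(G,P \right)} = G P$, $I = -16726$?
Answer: $-49286 - i \sqrt{16231} \approx -49286.0 - 127.4 i$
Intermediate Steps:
$N{\left(W,T \right)} = - 3 W + 3 T W$ ($N{\left(W,T \right)} = 3 \left(T W - W\right) = 3 \left(- W + T W\right) = - 3 W + 3 T W$)
$-49286 - \sqrt{I + N{\left(H{\left(-8,3 \right)},16 \right)}} = -49286 - \sqrt{-16726 + 3 \left(3 - -8\right) \left(-1 + 16\right)} = -49286 - \sqrt{-16726 + 3 \left(3 + 8\right) 15} = -49286 - \sqrt{-16726 + 3 \cdot 11 \cdot 15} = -49286 - \sqrt{-16726 + 495} = -49286 - \sqrt{-16231} = -49286 - i \sqrt{16231}$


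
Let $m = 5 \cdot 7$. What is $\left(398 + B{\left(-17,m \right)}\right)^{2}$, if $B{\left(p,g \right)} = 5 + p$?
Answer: $148996$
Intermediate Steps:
$m = 35$
$\left(398 + B{\left(-17,m \right)}\right)^{2} = \left(398 + \left(5 - 17\right)\right)^{2} = \left(398 - 12\right)^{2} = 386^{2} = 148996$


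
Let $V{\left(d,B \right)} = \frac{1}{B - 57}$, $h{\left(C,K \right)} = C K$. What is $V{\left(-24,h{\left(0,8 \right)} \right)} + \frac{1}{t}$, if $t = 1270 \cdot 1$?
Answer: $- \frac{1213}{72390} \approx -0.016756$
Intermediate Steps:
$t = 1270$
$V{\left(d,B \right)} = \frac{1}{-57 + B}$
$V{\left(-24,h{\left(0,8 \right)} \right)} + \frac{1}{t} = \frac{1}{-57 + 0 \cdot 8} + \frac{1}{1270} = \frac{1}{-57 + 0} + \frac{1}{1270} = \frac{1}{-57} + \frac{1}{1270} = - \frac{1}{57} + \frac{1}{1270} = - \frac{1213}{72390}$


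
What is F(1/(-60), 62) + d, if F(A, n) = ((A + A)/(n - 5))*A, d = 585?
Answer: 60021001/102600 ≈ 585.00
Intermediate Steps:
F(A, n) = 2*A**2/(-5 + n) (F(A, n) = ((2*A)/(-5 + n))*A = (2*A/(-5 + n))*A = 2*A**2/(-5 + n))
F(1/(-60), 62) + d = 2*(1/(-60))**2/(-5 + 62) + 585 = 2*(-1/60)**2/57 + 585 = 2*(1/3600)*(1/57) + 585 = 1/102600 + 585 = 60021001/102600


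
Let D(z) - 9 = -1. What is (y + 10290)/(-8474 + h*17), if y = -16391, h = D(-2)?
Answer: 6101/8338 ≈ 0.73171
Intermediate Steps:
D(z) = 8 (D(z) = 9 - 1 = 8)
h = 8
(y + 10290)/(-8474 + h*17) = (-16391 + 10290)/(-8474 + 8*17) = -6101/(-8474 + 136) = -6101/(-8338) = -6101*(-1/8338) = 6101/8338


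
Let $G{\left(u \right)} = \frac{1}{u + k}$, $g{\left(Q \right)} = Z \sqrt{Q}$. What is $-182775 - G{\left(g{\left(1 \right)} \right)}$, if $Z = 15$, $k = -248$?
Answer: $- \frac{42586574}{233} \approx -1.8278 \cdot 10^{5}$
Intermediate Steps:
$g{\left(Q \right)} = 15 \sqrt{Q}$
$G{\left(u \right)} = \frac{1}{-248 + u}$ ($G{\left(u \right)} = \frac{1}{u - 248} = \frac{1}{-248 + u}$)
$-182775 - G{\left(g{\left(1 \right)} \right)} = -182775 - \frac{1}{-248 + 15 \sqrt{1}} = -182775 - \frac{1}{-248 + 15 \cdot 1} = -182775 - \frac{1}{-248 + 15} = -182775 - \frac{1}{-233} = -182775 - - \frac{1}{233} = -182775 + \frac{1}{233} = - \frac{42586574}{233}$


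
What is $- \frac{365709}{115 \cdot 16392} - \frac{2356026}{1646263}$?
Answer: $- \frac{1681116895849}{1034445818680} \approx -1.6251$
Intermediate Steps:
$- \frac{365709}{115 \cdot 16392} - \frac{2356026}{1646263} = - \frac{365709}{1885080} - \frac{2356026}{1646263} = \left(-365709\right) \frac{1}{1885080} - \frac{2356026}{1646263} = - \frac{121903}{628360} - \frac{2356026}{1646263} = - \frac{1681116895849}{1034445818680}$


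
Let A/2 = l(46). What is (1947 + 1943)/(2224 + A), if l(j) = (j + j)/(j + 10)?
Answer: 27230/15591 ≈ 1.7465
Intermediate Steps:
l(j) = 2*j/(10 + j) (l(j) = (2*j)/(10 + j) = 2*j/(10 + j))
A = 23/7 (A = 2*(2*46/(10 + 46)) = 2*(2*46/56) = 2*(2*46*(1/56)) = 2*(23/14) = 23/7 ≈ 3.2857)
(1947 + 1943)/(2224 + A) = (1947 + 1943)/(2224 + 23/7) = 3890/(15591/7) = 3890*(7/15591) = 27230/15591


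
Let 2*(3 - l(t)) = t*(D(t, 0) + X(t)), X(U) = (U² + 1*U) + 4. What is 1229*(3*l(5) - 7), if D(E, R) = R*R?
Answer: -310937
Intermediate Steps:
D(E, R) = R²
X(U) = 4 + U + U² (X(U) = (U² + U) + 4 = (U + U²) + 4 = 4 + U + U²)
l(t) = 3 - t*(4 + t + t²)/2 (l(t) = 3 - t*(0² + (4 + t + t²))/2 = 3 - t*(0 + (4 + t + t²))/2 = 3 - t*(4 + t + t²)/2)
1229*(3*l(5) - 7) = 1229*(3*(3 - ½*5*(4 + 5 + 5²)) - 7) = 1229*(3*(3 - ½*5*(4 + 5 + 25)) - 7) = 1229*(3*(3 - ½*5*34) - 7) = 1229*(3*(3 - 85) - 7) = 1229*(3*(-82) - 7) = 1229*(-246 - 7) = 1229*(-253) = -310937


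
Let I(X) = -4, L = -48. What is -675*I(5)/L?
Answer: -225/4 ≈ -56.250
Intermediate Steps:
-675*I(5)/L = -(-2700)/(-48) = -(-2700)*(-1)/48 = -675*1/12 = -225/4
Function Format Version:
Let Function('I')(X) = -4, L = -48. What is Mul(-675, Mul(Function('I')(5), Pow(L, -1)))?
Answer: Rational(-225, 4) ≈ -56.250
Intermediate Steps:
Mul(-675, Mul(Function('I')(5), Pow(L, -1))) = Mul(-675, Mul(-4, Pow(-48, -1))) = Mul(-675, Mul(-4, Rational(-1, 48))) = Mul(-675, Rational(1, 12)) = Rational(-225, 4)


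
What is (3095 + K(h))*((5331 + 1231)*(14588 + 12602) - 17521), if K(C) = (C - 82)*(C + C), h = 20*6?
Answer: 2179195808685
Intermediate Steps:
h = 120
K(C) = 2*C*(-82 + C) (K(C) = (-82 + C)*(2*C) = 2*C*(-82 + C))
(3095 + K(h))*((5331 + 1231)*(14588 + 12602) - 17521) = (3095 + 2*120*(-82 + 120))*((5331 + 1231)*(14588 + 12602) - 17521) = (3095 + 2*120*38)*(6562*27190 - 17521) = (3095 + 9120)*(178420780 - 17521) = 12215*178403259 = 2179195808685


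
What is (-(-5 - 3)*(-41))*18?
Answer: -5904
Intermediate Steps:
(-(-5 - 3)*(-41))*18 = (-1*(-8)*(-41))*18 = (8*(-41))*18 = -328*18 = -5904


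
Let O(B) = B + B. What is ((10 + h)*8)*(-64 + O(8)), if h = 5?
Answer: -5760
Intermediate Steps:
O(B) = 2*B
((10 + h)*8)*(-64 + O(8)) = ((10 + 5)*8)*(-64 + 2*8) = (15*8)*(-64 + 16) = 120*(-48) = -5760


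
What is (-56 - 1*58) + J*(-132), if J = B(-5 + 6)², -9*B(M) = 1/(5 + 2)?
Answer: -150866/1323 ≈ -114.03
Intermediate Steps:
B(M) = -1/63 (B(M) = -1/(9*(5 + 2)) = -⅑/7 = -⅑*⅐ = -1/63)
J = 1/3969 (J = (-1/63)² = 1/3969 ≈ 0.00025195)
(-56 - 1*58) + J*(-132) = (-56 - 1*58) + (1/3969)*(-132) = (-56 - 58) - 44/1323 = -114 - 44/1323 = -150866/1323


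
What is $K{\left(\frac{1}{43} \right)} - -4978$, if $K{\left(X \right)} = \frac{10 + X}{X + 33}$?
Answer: $\frac{7069191}{1420} \approx 4978.3$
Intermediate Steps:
$K{\left(X \right)} = \frac{10 + X}{33 + X}$
$K{\left(\frac{1}{43} \right)} - -4978 = \frac{10 + \frac{1}{43}}{33 + \frac{1}{43}} - -4978 = \frac{10 + \frac{1}{43}}{33 + \frac{1}{43}} + 4978 = \frac{1}{\frac{1420}{43}} \cdot \frac{431}{43} + 4978 = \frac{43}{1420} \cdot \frac{431}{43} + 4978 = \frac{431}{1420} + 4978 = \frac{7069191}{1420}$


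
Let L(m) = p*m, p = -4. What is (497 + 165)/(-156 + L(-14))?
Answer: -331/50 ≈ -6.6200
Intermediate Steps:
L(m) = -4*m
(497 + 165)/(-156 + L(-14)) = (497 + 165)/(-156 - 4*(-14)) = 662/(-156 + 56) = 662/(-100) = 662*(-1/100) = -331/50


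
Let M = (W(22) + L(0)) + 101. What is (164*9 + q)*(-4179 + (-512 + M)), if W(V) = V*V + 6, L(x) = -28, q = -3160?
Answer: 6951552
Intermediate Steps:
W(V) = 6 + V² (W(V) = V² + 6 = 6 + V²)
M = 563 (M = ((6 + 22²) - 28) + 101 = ((6 + 484) - 28) + 101 = (490 - 28) + 101 = 462 + 101 = 563)
(164*9 + q)*(-4179 + (-512 + M)) = (164*9 - 3160)*(-4179 + (-512 + 563)) = (1476 - 3160)*(-4179 + 51) = -1684*(-4128) = 6951552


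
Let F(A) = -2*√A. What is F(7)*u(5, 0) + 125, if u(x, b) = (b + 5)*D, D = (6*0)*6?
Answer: 125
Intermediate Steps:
D = 0 (D = 0*6 = 0)
u(x, b) = 0 (u(x, b) = (b + 5)*0 = (5 + b)*0 = 0)
F(7)*u(5, 0) + 125 = -2*√7*0 + 125 = 0 + 125 = 125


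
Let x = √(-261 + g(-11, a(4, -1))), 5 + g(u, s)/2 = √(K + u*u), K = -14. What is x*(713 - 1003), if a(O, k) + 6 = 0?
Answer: -290*I*√(271 - 2*√107) ≈ -4588.2*I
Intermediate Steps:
a(O, k) = -6 (a(O, k) = -6 + 0 = -6)
g(u, s) = -10 + 2*√(-14 + u²) (g(u, s) = -10 + 2*√(-14 + u*u) = -10 + 2*√(-14 + u²))
x = √(-271 + 2*√107) (x = √(-261 + (-10 + 2*√(-14 + (-11)²))) = √(-261 + (-10 + 2*√(-14 + 121))) = √(-261 + (-10 + 2*√107)) = √(-271 + 2*√107) ≈ 15.821*I)
x*(713 - 1003) = √(-271 + 2*√107)*(713 - 1003) = √(-271 + 2*√107)*(-290) = -290*√(-271 + 2*√107)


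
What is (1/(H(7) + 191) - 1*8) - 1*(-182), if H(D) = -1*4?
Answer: 32539/187 ≈ 174.01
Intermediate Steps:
H(D) = -4
(1/(H(7) + 191) - 1*8) - 1*(-182) = (1/(-4 + 191) - 1*8) - 1*(-182) = (1/187 - 8) + 182 = -1495/187 + 182 = 32539/187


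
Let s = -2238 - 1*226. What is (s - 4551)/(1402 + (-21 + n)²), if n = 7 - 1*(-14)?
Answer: -7015/1402 ≈ -5.0036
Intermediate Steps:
n = 21 (n = 7 + 14 = 21)
s = -2464 (s = -2238 - 226 = -2464)
(s - 4551)/(1402 + (-21 + n)²) = (-2464 - 4551)/(1402 + (-21 + 21)²) = -7015/(1402 + 0²) = -7015/(1402 + 0) = -7015/1402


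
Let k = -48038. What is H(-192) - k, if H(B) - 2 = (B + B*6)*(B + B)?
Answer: 564136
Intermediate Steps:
H(B) = 2 + 14*B² (H(B) = 2 + (B + B*6)*(B + B) = 2 + (B + 6*B)*(2*B) = 2 + (7*B)*(2*B) = 2 + 14*B²)
H(-192) - k = (2 + 14*(-192)²) - 1*(-48038) = (2 + 14*36864) + 48038 = (2 + 516096) + 48038 = 516098 + 48038 = 564136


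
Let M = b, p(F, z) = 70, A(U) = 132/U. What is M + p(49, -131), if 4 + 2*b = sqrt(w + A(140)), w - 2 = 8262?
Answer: 68 + sqrt(10124555)/70 ≈ 113.46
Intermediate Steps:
w = 8264 (w = 2 + 8262 = 8264)
b = -2 + sqrt(10124555)/70 (b = -2 + sqrt(8264 + 132/140)/2 = -2 + sqrt(8264 + 132*(1/140))/2 = -2 + sqrt(8264 + 33/35)/2 = -2 + sqrt(289273/35)/2 = -2 + (sqrt(10124555)/35)/2 = -2 + sqrt(10124555)/70 ≈ 43.456)
M = -2 + sqrt(10124555)/70 ≈ 43.456
M + p(49, -131) = (-2 + sqrt(10124555)/70) + 70 = 68 + sqrt(10124555)/70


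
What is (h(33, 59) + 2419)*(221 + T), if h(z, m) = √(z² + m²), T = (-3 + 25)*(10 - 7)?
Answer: 694253 + 287*√4570 ≈ 7.1366e+5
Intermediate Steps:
T = 66 (T = 22*3 = 66)
h(z, m) = √(m² + z²)
(h(33, 59) + 2419)*(221 + T) = (√(59² + 33²) + 2419)*(221 + 66) = (√(3481 + 1089) + 2419)*287 = (√4570 + 2419)*287 = (2419 + √4570)*287 = 694253 + 287*√4570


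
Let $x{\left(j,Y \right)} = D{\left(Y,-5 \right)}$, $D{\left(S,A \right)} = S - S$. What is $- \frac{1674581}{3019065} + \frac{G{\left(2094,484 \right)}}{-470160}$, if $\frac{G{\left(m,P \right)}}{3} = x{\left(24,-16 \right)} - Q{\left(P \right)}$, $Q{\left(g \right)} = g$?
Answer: $- \frac{1449883927}{2628599260} \approx -0.55158$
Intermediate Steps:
$D{\left(S,A \right)} = 0$
$x{\left(j,Y \right)} = 0$
$G{\left(m,P \right)} = - 3 P$ ($G{\left(m,P \right)} = 3 \left(0 - P\right) = 3 \left(- P\right) = - 3 P$)
$- \frac{1674581}{3019065} + \frac{G{\left(2094,484 \right)}}{-470160} = - \frac{1674581}{3019065} + \frac{\left(-3\right) 484}{-470160} = \left(-1674581\right) \frac{1}{3019065} - - \frac{121}{39180} = - \frac{1674581}{3019065} + \frac{121}{39180} = - \frac{1449883927}{2628599260}$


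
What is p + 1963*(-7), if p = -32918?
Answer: -46659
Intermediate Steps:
p + 1963*(-7) = -32918 + 1963*(-7) = -32918 - 13741 = -46659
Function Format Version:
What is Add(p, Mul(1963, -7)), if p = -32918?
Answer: -46659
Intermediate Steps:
Add(p, Mul(1963, -7)) = Add(-32918, Mul(1963, -7)) = Add(-32918, -13741) = -46659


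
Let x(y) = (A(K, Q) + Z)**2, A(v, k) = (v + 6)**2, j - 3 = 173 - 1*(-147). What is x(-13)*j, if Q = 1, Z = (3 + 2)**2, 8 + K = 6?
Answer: 542963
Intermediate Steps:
K = -2 (K = -8 + 6 = -2)
j = 323 (j = 3 + (173 - 1*(-147)) = 3 + (173 + 147) = 3 + 320 = 323)
Z = 25 (Z = 5**2 = 25)
A(v, k) = (6 + v)**2
x(y) = 1681 (x(y) = ((6 - 2)**2 + 25)**2 = (4**2 + 25)**2 = (16 + 25)**2 = 41**2 = 1681)
x(-13)*j = 1681*323 = 542963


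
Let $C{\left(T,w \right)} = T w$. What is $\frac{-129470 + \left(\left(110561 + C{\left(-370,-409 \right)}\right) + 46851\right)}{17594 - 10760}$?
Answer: $\frac{89636}{3417} \approx 26.232$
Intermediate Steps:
$\frac{-129470 + \left(\left(110561 + C{\left(-370,-409 \right)}\right) + 46851\right)}{17594 - 10760} = \frac{-129470 + \left(\left(110561 - -151330\right) + 46851\right)}{17594 - 10760} = \frac{-129470 + \left(\left(110561 + 151330\right) + 46851\right)}{6834} = \left(-129470 + \left(261891 + 46851\right)\right) \frac{1}{6834} = \left(-129470 + 308742\right) \frac{1}{6834} = 179272 \cdot \frac{1}{6834} = \frac{89636}{3417}$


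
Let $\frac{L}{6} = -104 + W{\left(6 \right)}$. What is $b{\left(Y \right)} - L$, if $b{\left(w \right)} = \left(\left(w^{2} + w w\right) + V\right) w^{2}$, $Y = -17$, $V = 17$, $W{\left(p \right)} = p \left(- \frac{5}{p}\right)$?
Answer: $172609$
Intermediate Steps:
$W{\left(p \right)} = -5$
$L = -654$ ($L = 6 \left(-104 - 5\right) = 6 \left(-109\right) = -654$)
$b{\left(w \right)} = w^{2} \left(17 + 2 w^{2}\right)$ ($b{\left(w \right)} = \left(\left(w^{2} + w w\right) + 17\right) w^{2} = \left(\left(w^{2} + w^{2}\right) + 17\right) w^{2} = \left(2 w^{2} + 17\right) w^{2} = \left(17 + 2 w^{2}\right) w^{2} = w^{2} \left(17 + 2 w^{2}\right)$)
$b{\left(Y \right)} - L = \left(-17\right)^{2} \left(17 + 2 \left(-17\right)^{2}\right) - -654 = 289 \left(17 + 2 \cdot 289\right) + 654 = 289 \left(17 + 578\right) + 654 = 289 \cdot 595 + 654 = 171955 + 654 = 172609$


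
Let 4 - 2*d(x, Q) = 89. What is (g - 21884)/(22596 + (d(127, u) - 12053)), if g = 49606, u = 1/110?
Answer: 55444/21001 ≈ 2.6401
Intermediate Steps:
u = 1/110 ≈ 0.0090909
d(x, Q) = -85/2 (d(x, Q) = 2 - ½*89 = 2 - 89/2 = -85/2)
(g - 21884)/(22596 + (d(127, u) - 12053)) = (49606 - 21884)/(22596 + (-85/2 - 12053)) = 27722/(22596 - 24191/2) = 27722/(21001/2) = 27722*(2/21001) = 55444/21001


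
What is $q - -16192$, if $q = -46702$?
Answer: $-30510$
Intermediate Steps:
$q - -16192 = -46702 - -16192 = -46702 + 16192 = -30510$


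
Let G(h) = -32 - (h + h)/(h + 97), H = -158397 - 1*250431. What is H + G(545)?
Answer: -131244605/321 ≈ -4.0886e+5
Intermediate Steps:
H = -408828 (H = -158397 - 250431 = -408828)
G(h) = -32 - 2*h/(97 + h)
H + G(545) = -408828 + 2*(-1552 - 17*545)/(97 + 545) = -408828 + 2*(-1552 - 9265)/642 = -408828 + 2*(1/642)*(-10817) = -408828 - 10817/321 = -131244605/321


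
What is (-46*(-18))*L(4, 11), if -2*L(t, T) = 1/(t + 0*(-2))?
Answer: -207/2 ≈ -103.50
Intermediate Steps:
L(t, T) = -1/(2*t) (L(t, T) = -1/(2*(t + 0*(-2))) = -1/(2*(t + 0)) = -1/(2*t))
(-46*(-18))*L(4, 11) = (-46*(-18))*(-1/2/4) = 828*(-1/2*1/4) = 828*(-1/8) = -207/2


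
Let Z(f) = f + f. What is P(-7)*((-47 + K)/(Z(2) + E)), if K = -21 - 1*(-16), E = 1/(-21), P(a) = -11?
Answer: 12012/83 ≈ 144.72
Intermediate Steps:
Z(f) = 2*f
E = -1/21 ≈ -0.047619
K = -5 (K = -21 + 16 = -5)
P(-7)*((-47 + K)/(Z(2) + E)) = -11*(-47 - 5)/(2*2 - 1/21) = -(-572)/(4 - 1/21) = -(-572)/83/21 = -(-572)*21/83 = -11*(-1092/83) = 12012/83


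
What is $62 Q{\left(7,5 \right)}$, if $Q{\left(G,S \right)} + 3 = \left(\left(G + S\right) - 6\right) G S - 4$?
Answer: $12586$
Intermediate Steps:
$Q{\left(G,S \right)} = -7 + G S \left(-6 + G + S\right)$ ($Q{\left(G,S \right)} = -3 + \left(\left(\left(G + S\right) - 6\right) G S - 4\right) = -3 + \left(\left(-6 + G + S\right) G S - 4\right) = -3 + \left(G \left(-6 + G + S\right) S - 4\right) = -3 + \left(G S \left(-6 + G + S\right) - 4\right) = -3 + \left(-4 + G S \left(-6 + G + S\right)\right) = -7 + G S \left(-6 + G + S\right)$)
$62 Q{\left(7,5 \right)} = 62 \left(-7 + 7 \cdot 5^{2} + 5 \cdot 7^{2} - 42 \cdot 5\right) = 62 \left(-7 + 7 \cdot 25 + 5 \cdot 49 - 210\right) = 62 \left(-7 + 175 + 245 - 210\right) = 62 \cdot 203 = 12586$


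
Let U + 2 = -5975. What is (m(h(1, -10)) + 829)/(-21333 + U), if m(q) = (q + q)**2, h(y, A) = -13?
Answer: -301/5462 ≈ -0.055108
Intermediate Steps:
U = -5977 (U = -2 - 5975 = -5977)
m(q) = 4*q**2 (m(q) = (2*q)**2 = 4*q**2)
(m(h(1, -10)) + 829)/(-21333 + U) = (4*(-13)**2 + 829)/(-21333 - 5977) = (4*169 + 829)/(-27310) = (676 + 829)*(-1/27310) = 1505*(-1/27310) = -301/5462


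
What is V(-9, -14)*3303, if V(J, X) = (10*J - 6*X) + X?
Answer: -66060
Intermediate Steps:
V(J, X) = -5*X + 10*J (V(J, X) = (-6*X + 10*J) + X = -5*X + 10*J)
V(-9, -14)*3303 = (-5*(-14) + 10*(-9))*3303 = (70 - 90)*3303 = -20*3303 = -66060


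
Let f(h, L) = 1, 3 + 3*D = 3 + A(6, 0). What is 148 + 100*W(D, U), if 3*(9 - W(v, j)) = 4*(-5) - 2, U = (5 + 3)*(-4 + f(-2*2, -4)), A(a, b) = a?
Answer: 5344/3 ≈ 1781.3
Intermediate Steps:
D = 2 (D = -1 + (3 + 6)/3 = -1 + (⅓)*9 = -1 + 3 = 2)
U = -24 (U = (5 + 3)*(-4 + 1) = 8*(-3) = -24)
W(v, j) = 49/3 (W(v, j) = 9 - (4*(-5) - 2)/3 = 9 - (-20 - 2)/3 = 9 - ⅓*(-22) = 9 + 22/3 = 49/3)
148 + 100*W(D, U) = 148 + 100*(49/3) = 148 + 4900/3 = 5344/3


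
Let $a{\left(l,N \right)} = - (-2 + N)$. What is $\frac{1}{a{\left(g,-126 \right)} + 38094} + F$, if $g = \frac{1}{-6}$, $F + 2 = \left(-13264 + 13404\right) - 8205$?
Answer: $- \frac{308336873}{38222} \approx -8067.0$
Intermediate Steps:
$F = -8067$ ($F = -2 + \left(\left(-13264 + 13404\right) - 8205\right) = -2 + \left(140 - 8205\right) = -2 - 8065 = -8067$)
$g = - \frac{1}{6} \approx -0.16667$
$a{\left(l,N \right)} = 2 - N$
$\frac{1}{a{\left(g,-126 \right)} + 38094} + F = \frac{1}{\left(2 - -126\right) + 38094} - 8067 = \frac{1}{\left(2 + 126\right) + 38094} - 8067 = \frac{1}{128 + 38094} - 8067 = \frac{1}{38222} - 8067 = - \frac{308336873}{38222}$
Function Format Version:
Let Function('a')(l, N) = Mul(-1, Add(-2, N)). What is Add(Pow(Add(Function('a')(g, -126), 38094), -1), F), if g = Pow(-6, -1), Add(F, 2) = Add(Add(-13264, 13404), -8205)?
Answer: Rational(-308336873, 38222) ≈ -8067.0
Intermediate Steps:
F = -8067 (F = Add(-2, Add(Add(-13264, 13404), -8205)) = Add(-2, Add(140, -8205)) = Add(-2, -8065) = -8067)
g = Rational(-1, 6) ≈ -0.16667
Function('a')(l, N) = Add(2, Mul(-1, N))
Add(Pow(Add(Function('a')(g, -126), 38094), -1), F) = Add(Pow(Add(Add(2, Mul(-1, -126)), 38094), -1), -8067) = Add(Pow(Add(Add(2, 126), 38094), -1), -8067) = Add(Pow(Add(128, 38094), -1), -8067) = Add(Pow(38222, -1), -8067) = Add(Rational(1, 38222), -8067) = Rational(-308336873, 38222)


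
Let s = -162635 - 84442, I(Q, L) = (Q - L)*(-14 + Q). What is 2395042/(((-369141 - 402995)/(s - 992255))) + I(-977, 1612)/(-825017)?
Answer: 306107067196562498/79628165789 ≈ 3.8442e+6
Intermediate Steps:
I(Q, L) = (-14 + Q)*(Q - L)
s = -247077
2395042/(((-369141 - 402995)/(s - 992255))) + I(-977, 1612)/(-825017) = 2395042/(((-369141 - 402995)/(-247077 - 992255))) + ((-977)² - 14*(-977) + 14*1612 - 1*1612*(-977))/(-825017) = 2395042/((-772136/(-1239332))) + (954529 + 13678 + 22568 + 1574924)*(-1/825017) = 2395042/((-772136*(-1/1239332))) + 2565699*(-1/825017) = 2395042/(193034/309833) - 2565699/825017 = 2395042*(309833/193034) - 2565699/825017 = 371031523993/96517 - 2565699/825017 = 306107067196562498/79628165789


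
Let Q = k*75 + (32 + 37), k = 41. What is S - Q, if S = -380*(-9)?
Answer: 276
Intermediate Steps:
S = 3420
Q = 3144 (Q = 41*75 + (32 + 37) = 3075 + 69 = 3144)
S - Q = 3420 - 1*3144 = 3420 - 3144 = 276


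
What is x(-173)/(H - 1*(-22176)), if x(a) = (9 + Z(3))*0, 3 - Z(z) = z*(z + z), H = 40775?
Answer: 0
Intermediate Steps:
Z(z) = 3 - 2*z² (Z(z) = 3 - z*(z + z) = 3 - z*2*z = 3 - 2*z²)
x(a) = 0 (x(a) = (9 + (3 - 2*3²))*0 = (9 + (3 - 2*9))*0 = (9 + (3 - 18))*0 = (9 - 15)*0 = -6*0 = 0)
x(-173)/(H - 1*(-22176)) = 0/(40775 - 1*(-22176)) = 0/(40775 + 22176) = 0/62951 = 0*(1/62951) = 0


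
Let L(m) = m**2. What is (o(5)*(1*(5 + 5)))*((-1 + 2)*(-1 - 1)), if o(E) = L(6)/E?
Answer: -144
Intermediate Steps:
o(E) = 36/E (o(E) = 6**2/E = 36/E)
(o(5)*(1*(5 + 5)))*((-1 + 2)*(-1 - 1)) = ((36/5)*(1*(5 + 5)))*((-1 + 2)*(-1 - 1)) = ((36*(1/5))*(1*10))*(1*(-2)) = ((36/5)*10)*(-2) = 72*(-2) = -144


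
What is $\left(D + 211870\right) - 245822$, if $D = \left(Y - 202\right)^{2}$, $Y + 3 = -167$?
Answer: $104432$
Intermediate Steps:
$Y = -170$ ($Y = -3 - 167 = -170$)
$D = 138384$ ($D = \left(-170 - 202\right)^{2} = \left(-372\right)^{2} = 138384$)
$\left(D + 211870\right) - 245822 = \left(138384 + 211870\right) - 245822 = 350254 - 245822 = 104432$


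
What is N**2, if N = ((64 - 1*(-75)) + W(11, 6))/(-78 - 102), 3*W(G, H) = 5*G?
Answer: 13924/18225 ≈ 0.76401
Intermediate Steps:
W(G, H) = 5*G/3 (W(G, H) = (5*G)/3 = 5*G/3)
N = -118/135 (N = ((64 - 1*(-75)) + (5/3)*11)/(-78 - 102) = ((64 + 75) + 55/3)/(-180) = (139 + 55/3)*(-1/180) = (472/3)*(-1/180) = -118/135 ≈ -0.87407)
N**2 = (-118/135)**2 = 13924/18225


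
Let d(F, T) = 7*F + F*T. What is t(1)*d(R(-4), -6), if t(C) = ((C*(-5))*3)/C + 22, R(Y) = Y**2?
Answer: 112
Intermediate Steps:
t(C) = 7 (t(C) = (-5*C*3)/C + 22 = (-15*C)/C + 22 = -15 + 22 = 7)
t(1)*d(R(-4), -6) = 7*((-4)**2*(7 - 6)) = 7*(16*1) = 7*16 = 112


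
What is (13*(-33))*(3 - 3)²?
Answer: 0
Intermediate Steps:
(13*(-33))*(3 - 3)² = -429*0² = -429*0 = 0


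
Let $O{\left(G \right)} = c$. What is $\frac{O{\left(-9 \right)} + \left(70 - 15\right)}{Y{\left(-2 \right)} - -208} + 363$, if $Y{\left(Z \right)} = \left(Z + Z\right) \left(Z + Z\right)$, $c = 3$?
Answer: $\frac{40685}{112} \approx 363.26$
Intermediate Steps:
$O{\left(G \right)} = 3$
$Y{\left(Z \right)} = 4 Z^{2}$ ($Y{\left(Z \right)} = 2 Z 2 Z = 4 Z^{2}$)
$\frac{O{\left(-9 \right)} + \left(70 - 15\right)}{Y{\left(-2 \right)} - -208} + 363 = \frac{3 + \left(70 - 15\right)}{4 \left(-2\right)^{2} - -208} + 363 = \frac{3 + \left(70 - 15\right)}{4 \cdot 4 + 208} + 363 = \frac{3 + 55}{16 + 208} + 363 = \frac{58}{224} + 363 = 58 \cdot \frac{1}{224} + 363 = \frac{29}{112} + 363 = \frac{40685}{112}$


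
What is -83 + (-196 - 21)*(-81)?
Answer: 17494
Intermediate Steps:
-83 + (-196 - 21)*(-81) = -83 - 217*(-81) = -83 + 17577 = 17494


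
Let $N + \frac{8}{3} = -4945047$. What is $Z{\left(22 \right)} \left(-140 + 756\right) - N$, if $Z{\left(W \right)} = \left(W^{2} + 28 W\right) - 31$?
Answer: $\frac{16810661}{3} \approx 5.6036 \cdot 10^{6}$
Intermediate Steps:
$N = - \frac{14835149}{3}$ ($N = - \frac{8}{3} - 4945047 = - \frac{14835149}{3} \approx -4.945 \cdot 10^{6}$)
$Z{\left(W \right)} = -31 + W^{2} + 28 W$
$Z{\left(22 \right)} \left(-140 + 756\right) - N = \left(-31 + 22^{2} + 28 \cdot 22\right) \left(-140 + 756\right) - - \frac{14835149}{3} = \left(-31 + 484 + 616\right) 616 + \frac{14835149}{3} = 1069 \cdot 616 + \frac{14835149}{3} = 658504 + \frac{14835149}{3} = \frac{16810661}{3}$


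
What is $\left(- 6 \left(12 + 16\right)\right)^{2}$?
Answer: $28224$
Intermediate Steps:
$\left(- 6 \left(12 + 16\right)\right)^{2} = \left(\left(-6\right) 28\right)^{2} = \left(-168\right)^{2} = 28224$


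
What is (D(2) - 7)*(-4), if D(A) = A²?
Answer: 12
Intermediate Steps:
(D(2) - 7)*(-4) = (2² - 7)*(-4) = (4 - 7)*(-4) = -3*(-4) = 12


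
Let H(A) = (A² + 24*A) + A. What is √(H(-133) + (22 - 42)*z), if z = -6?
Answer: 2*√3621 ≈ 120.35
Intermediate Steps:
H(A) = A² + 25*A
√(H(-133) + (22 - 42)*z) = √(-133*(25 - 133) + (22 - 42)*(-6)) = √(-133*(-108) - 20*(-6)) = √(14364 + 120) = √14484 = 2*√3621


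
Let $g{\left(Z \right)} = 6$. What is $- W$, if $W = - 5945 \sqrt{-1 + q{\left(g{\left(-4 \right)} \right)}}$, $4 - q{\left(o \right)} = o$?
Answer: $5945 i \sqrt{3} \approx 10297.0 i$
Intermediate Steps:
$q{\left(o \right)} = 4 - o$
$W = - 5945 i \sqrt{3}$ ($W = - 5945 \sqrt{-1 + \left(4 - 6\right)} = - 5945 \sqrt{-1 - 2} = - 5945 \sqrt{-3} = - 5945 i \sqrt{3} \approx - 10297.0 i$)
$- W = - \left(-5945\right) i \sqrt{3} = 5945 i \sqrt{3}$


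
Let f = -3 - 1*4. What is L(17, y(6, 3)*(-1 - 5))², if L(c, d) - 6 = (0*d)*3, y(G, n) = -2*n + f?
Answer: 36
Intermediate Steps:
f = -7 (f = -3 - 4 = -7)
y(G, n) = -7 - 2*n (y(G, n) = -2*n - 7 = -7 - 2*n)
L(c, d) = 6 (L(c, d) = 6 + (0*d)*3 = 6 + 0*3 = 6 + 0 = 6)
L(17, y(6, 3)*(-1 - 5))² = 6² = 36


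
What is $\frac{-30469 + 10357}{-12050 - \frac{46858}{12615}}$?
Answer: $\frac{31714110}{19007201} \approx 1.6685$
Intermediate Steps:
$\frac{-30469 + 10357}{-12050 - \frac{46858}{12615}} = - \frac{20112}{-12050 - \frac{46858}{12615}} = - \frac{20112}{- \frac{152057608}{12615}} = \left(-20112\right) \left(- \frac{12615}{152057608}\right) = \frac{31714110}{19007201}$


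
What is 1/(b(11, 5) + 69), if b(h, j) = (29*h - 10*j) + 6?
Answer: 1/344 ≈ 0.0029070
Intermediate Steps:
b(h, j) = 6 - 10*j + 29*h (b(h, j) = (-10*j + 29*h) + 6 = 6 - 10*j + 29*h)
1/(b(11, 5) + 69) = 1/((6 - 10*5 + 29*11) + 69) = 1/((6 - 50 + 319) + 69) = 1/(275 + 69) = 1/344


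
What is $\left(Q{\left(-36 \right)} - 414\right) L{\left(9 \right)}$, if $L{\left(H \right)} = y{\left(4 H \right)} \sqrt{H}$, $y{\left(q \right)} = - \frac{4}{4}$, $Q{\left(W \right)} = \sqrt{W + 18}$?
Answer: $1242 - 9 i \sqrt{2} \approx 1242.0 - 12.728 i$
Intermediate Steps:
$Q{\left(W \right)} = \sqrt{18 + W}$
$y{\left(q \right)} = -1$ ($y{\left(q \right)} = \left(-4\right) \frac{1}{4} = -1$)
$L{\left(H \right)} = - \sqrt{H}$
$\left(Q{\left(-36 \right)} - 414\right) L{\left(9 \right)} = \left(\sqrt{18 - 36} - 414\right) \left(- \sqrt{9}\right) = \left(\sqrt{-18} - 414\right) \left(\left(-1\right) 3\right) = \left(3 i \sqrt{2} - 414\right) \left(-3\right) = \left(-414 + 3 i \sqrt{2}\right) \left(-3\right) = 1242 - 9 i \sqrt{2}$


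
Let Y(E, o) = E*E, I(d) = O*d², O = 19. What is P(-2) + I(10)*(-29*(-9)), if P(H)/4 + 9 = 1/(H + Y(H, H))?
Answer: 495866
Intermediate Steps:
I(d) = 19*d²
Y(E, o) = E²
P(H) = -36 + 4/(H + H²)
P(-2) + I(10)*(-29*(-9)) = 4*(1 - 9*(-2) - 9*(-2)²)/(-2*(1 - 2)) + (19*10²)*(-29*(-9)) = 4*(-½)*(1 + 18 - 9*4)/(-1) + (19*100)*261 = 4*(-½)*(-1)*(1 + 18 - 36) + 1900*261 = 4*(-½)*(-1)*(-17) + 495900 = -34 + 495900 = 495866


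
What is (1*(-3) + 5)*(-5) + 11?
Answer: 1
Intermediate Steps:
(1*(-3) + 5)*(-5) + 11 = (-3 + 5)*(-5) + 11 = 2*(-5) + 11 = -10 + 11 = 1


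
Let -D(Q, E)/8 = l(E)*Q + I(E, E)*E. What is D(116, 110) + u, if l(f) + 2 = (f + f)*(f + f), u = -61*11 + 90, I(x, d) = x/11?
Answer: -44922725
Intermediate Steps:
I(x, d) = x/11 (I(x, d) = x*(1/11) = x/11)
u = -581 (u = -671 + 90 = -581)
l(f) = -2 + 4*f**2 (l(f) = -2 + (f + f)*(f + f) = -2 + (2*f)*(2*f) = -2 + 4*f**2)
D(Q, E) = -8*E**2/11 - 8*Q*(-2 + 4*E**2) (D(Q, E) = -8*((-2 + 4*E**2)*Q + (E/11)*E) = -8*(Q*(-2 + 4*E**2) + E**2/11) = -8*(E**2/11 + Q*(-2 + 4*E**2)) = -8*E**2/11 - 8*Q*(-2 + 4*E**2))
D(116, 110) + u = (16*116 - 8/11*110**2 - 32*116*110**2) - 581 = (1856 - 8/11*12100 - 32*116*12100) - 581 = (1856 - 8800 - 44915200) - 581 = -44922144 - 581 = -44922725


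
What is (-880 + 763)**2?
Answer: 13689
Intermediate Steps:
(-880 + 763)**2 = (-117)**2 = 13689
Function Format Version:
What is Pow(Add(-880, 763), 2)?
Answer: 13689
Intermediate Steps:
Pow(Add(-880, 763), 2) = Pow(-117, 2) = 13689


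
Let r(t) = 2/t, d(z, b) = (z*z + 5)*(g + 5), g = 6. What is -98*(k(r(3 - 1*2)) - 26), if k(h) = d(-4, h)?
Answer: -20090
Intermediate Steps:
d(z, b) = 55 + 11*z**2 (d(z, b) = (z*z + 5)*(6 + 5) = (z**2 + 5)*11 = (5 + z**2)*11 = 55 + 11*z**2)
k(h) = 231 (k(h) = 55 + 11*(-4)**2 = 55 + 11*16 = 55 + 176 = 231)
-98*(k(r(3 - 1*2)) - 26) = -98*(231 - 26) = -98*205 = -20090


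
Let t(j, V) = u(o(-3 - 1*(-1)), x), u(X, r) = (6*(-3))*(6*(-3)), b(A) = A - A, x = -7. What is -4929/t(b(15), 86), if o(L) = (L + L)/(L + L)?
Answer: -1643/108 ≈ -15.213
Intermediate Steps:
o(L) = 1 (o(L) = (2*L)/((2*L)) = (2*L)*(1/(2*L)) = 1)
b(A) = 0
u(X, r) = 324 (u(X, r) = -18*(-18) = 324)
t(j, V) = 324
-4929/t(b(15), 86) = -4929/324 = -4929*1/324 = -1643/108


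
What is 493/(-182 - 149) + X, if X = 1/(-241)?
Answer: -119144/79771 ≈ -1.4936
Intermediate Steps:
X = -1/241 ≈ -0.0041494
493/(-182 - 149) + X = 493/(-182 - 149) - 1/241 = 493/(-331) - 1/241 = -1/331*493 - 1/241 = -493/331 - 1/241 = -119144/79771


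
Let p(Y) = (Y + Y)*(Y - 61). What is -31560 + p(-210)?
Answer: 82260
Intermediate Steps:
p(Y) = 2*Y*(-61 + Y) (p(Y) = (2*Y)*(-61 + Y) = 2*Y*(-61 + Y))
-31560 + p(-210) = -31560 + 2*(-210)*(-61 - 210) = -31560 + 2*(-210)*(-271) = -31560 + 113820 = 82260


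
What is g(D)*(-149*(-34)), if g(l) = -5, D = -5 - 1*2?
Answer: -25330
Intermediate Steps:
D = -7 (D = -5 - 2 = -7)
g(D)*(-149*(-34)) = -(-745)*(-34) = -5*5066 = -25330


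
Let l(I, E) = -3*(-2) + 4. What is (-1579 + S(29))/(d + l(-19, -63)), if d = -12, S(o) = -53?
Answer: 816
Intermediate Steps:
l(I, E) = 10 (l(I, E) = 6 + 4 = 10)
(-1579 + S(29))/(d + l(-19, -63)) = (-1579 - 53)/(-12 + 10) = -1632/(-2) = -1632*(-½) = 816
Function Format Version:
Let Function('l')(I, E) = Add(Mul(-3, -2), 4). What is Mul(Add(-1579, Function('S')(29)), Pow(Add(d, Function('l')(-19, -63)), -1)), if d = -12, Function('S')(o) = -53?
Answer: 816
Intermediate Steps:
Function('l')(I, E) = 10 (Function('l')(I, E) = Add(6, 4) = 10)
Mul(Add(-1579, Function('S')(29)), Pow(Add(d, Function('l')(-19, -63)), -1)) = Mul(Add(-1579, -53), Pow(Add(-12, 10), -1)) = Mul(-1632, Pow(-2, -1)) = Mul(-1632, Rational(-1, 2)) = 816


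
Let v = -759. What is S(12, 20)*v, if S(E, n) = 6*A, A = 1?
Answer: -4554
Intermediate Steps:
S(E, n) = 6 (S(E, n) = 6*1 = 6)
S(12, 20)*v = 6*(-759) = -4554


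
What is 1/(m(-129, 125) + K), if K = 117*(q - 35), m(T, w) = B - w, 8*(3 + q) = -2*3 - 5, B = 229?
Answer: -8/36023 ≈ -0.00022208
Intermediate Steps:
q = -35/8 (q = -3 + (-2*3 - 5)/8 = -3 + (-6 - 5)/8 = -3 + (⅛)*(-11) = -3 - 11/8 = -35/8 ≈ -4.3750)
m(T, w) = 229 - w
K = -36855/8 (K = 117*(-35/8 - 35) = 117*(-315/8) = -36855/8 ≈ -4606.9)
1/(m(-129, 125) + K) = 1/((229 - 1*125) - 36855/8) = 1/((229 - 125) - 36855/8) = 1/(104 - 36855/8) = 1/(-36023/8) = -8/36023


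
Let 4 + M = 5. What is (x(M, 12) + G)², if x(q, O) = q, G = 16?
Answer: 289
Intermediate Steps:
M = 1 (M = -4 + 5 = 1)
(x(M, 12) + G)² = (1 + 16)² = 17² = 289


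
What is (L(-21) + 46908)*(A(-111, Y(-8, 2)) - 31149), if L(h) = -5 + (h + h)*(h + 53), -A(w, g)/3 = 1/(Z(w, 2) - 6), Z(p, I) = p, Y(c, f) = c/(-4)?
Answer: -55345528790/39 ≈ -1.4191e+9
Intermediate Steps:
Y(c, f) = -c/4 (Y(c, f) = c*(-1/4) = -c/4)
A(w, g) = -3/(-6 + w) (A(w, g) = -3/(w - 6) = -3/(-6 + w))
L(h) = -5 + 2*h*(53 + h) (L(h) = -5 + (2*h)*(53 + h) = -5 + 2*h*(53 + h))
(L(-21) + 46908)*(A(-111, Y(-8, 2)) - 31149) = ((-5 + 2*(-21)**2 + 106*(-21)) + 46908)*(-3/(-6 - 111) - 31149) = ((-5 + 2*441 - 2226) + 46908)*(-3/(-117) - 31149) = ((-5 + 882 - 2226) + 46908)*(-3*(-1/117) - 31149) = (-1349 + 46908)*(1/39 - 31149) = 45559*(-1214810/39) = -55345528790/39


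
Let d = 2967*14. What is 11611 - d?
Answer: -29927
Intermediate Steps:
d = 41538
11611 - d = 11611 - 1*41538 = 11611 - 41538 = -29927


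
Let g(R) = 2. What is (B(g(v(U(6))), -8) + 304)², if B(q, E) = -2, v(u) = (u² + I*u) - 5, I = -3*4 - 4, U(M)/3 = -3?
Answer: 91204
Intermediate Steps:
U(M) = -9 (U(M) = 3*(-3) = -9)
I = -16 (I = -12 - 4 = -16)
v(u) = -5 + u² - 16*u (v(u) = (u² - 16*u) - 5 = -5 + u² - 16*u)
(B(g(v(U(6))), -8) + 304)² = (-2 + 304)² = 302² = 91204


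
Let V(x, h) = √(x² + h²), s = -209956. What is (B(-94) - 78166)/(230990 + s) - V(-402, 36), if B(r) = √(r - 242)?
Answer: -39083/10517 - 30*√181 + 2*I*√21/10517 ≈ -407.32 + 0.00087146*I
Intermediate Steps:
B(r) = √(-242 + r)
V(x, h) = √(h² + x²)
(B(-94) - 78166)/(230990 + s) - V(-402, 36) = (√(-242 - 94) - 78166)/(230990 - 209956) - √(36² + (-402)²) = (√(-336) - 78166)/21034 - √(1296 + 161604) = (4*I*√21 - 78166)*(1/21034) - √162900 = (-78166 + 4*I*√21)*(1/21034) - 30*√181 = (-39083/10517 + 2*I*√21/10517) - 30*√181 = -39083/10517 - 30*√181 + 2*I*√21/10517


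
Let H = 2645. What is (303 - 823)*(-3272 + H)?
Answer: 326040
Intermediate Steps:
(303 - 823)*(-3272 + H) = (303 - 823)*(-3272 + 2645) = -520*(-627) = 326040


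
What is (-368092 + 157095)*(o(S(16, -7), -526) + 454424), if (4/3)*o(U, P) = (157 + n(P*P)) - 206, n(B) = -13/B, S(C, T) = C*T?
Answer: -106104522858373745/1106704 ≈ -9.5874e+10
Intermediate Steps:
o(U, P) = -147/4 - 39/(4*P²) (o(U, P) = 3*((157 - 13/P²) - 206)/4 = 3*(-49 - 13/P²)/4 = -147/4 - 39/(4*P²))
(-368092 + 157095)*(o(S(16, -7), -526) + 454424) = (-368092 + 157095)*((-147/4 - 39/4/(-526)²) + 454424) = -210997*((-147/4 - 39/4*1/276676) + 454424) = -210997*((-147/4 - 39/1106704) + 454424) = -210997*(-40671411/1106704 + 454424) = -210997*502872187085/1106704 = -106104522858373745/1106704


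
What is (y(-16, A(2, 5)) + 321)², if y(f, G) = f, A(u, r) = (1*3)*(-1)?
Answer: 93025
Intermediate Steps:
A(u, r) = -3 (A(u, r) = 3*(-1) = -3)
(y(-16, A(2, 5)) + 321)² = (-16 + 321)² = 305² = 93025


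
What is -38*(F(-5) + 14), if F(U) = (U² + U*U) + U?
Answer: -2242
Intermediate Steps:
F(U) = U + 2*U² (F(U) = (U² + U²) + U = 2*U² + U = U + 2*U²)
-38*(F(-5) + 14) = -38*(-5*(1 + 2*(-5)) + 14) = -38*(-5*(1 - 10) + 14) = -38*(-5*(-9) + 14) = -38*(45 + 14) = -38*59 = -2242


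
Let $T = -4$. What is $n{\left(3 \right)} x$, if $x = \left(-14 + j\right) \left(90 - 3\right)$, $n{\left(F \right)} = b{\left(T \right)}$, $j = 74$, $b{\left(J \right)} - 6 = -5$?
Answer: $5220$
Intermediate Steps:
$b{\left(J \right)} = 1$ ($b{\left(J \right)} = 6 - 5 = 1$)
$n{\left(F \right)} = 1$
$x = 5220$ ($x = \left(-14 + 74\right) \left(90 - 3\right) = 60 \cdot 87 = 5220$)
$n{\left(3 \right)} x = 1 \cdot 5220 = 5220$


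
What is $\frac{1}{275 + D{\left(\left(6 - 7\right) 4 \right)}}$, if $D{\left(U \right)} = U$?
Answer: $\frac{1}{271} \approx 0.00369$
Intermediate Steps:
$\frac{1}{275 + D{\left(\left(6 - 7\right) 4 \right)}} = \frac{1}{275 + \left(6 - 7\right) 4} = \frac{1}{275 - 4} = \frac{1}{271}$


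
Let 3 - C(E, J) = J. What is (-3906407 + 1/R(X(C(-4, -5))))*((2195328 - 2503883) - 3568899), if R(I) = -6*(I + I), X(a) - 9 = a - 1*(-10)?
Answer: 2453799980478763/162 ≈ 1.5147e+13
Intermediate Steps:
C(E, J) = 3 - J
X(a) = 19 + a (X(a) = 9 + (a - 1*(-10)) = 9 + (a + 10) = 9 + (10 + a) = 19 + a)
R(I) = -12*I
(-3906407 + 1/R(X(C(-4, -5))))*((2195328 - 2503883) - 3568899) = (-3906407 + 1/(-12*(19 + (3 - 1*(-5)))))*((2195328 - 2503883) - 3568899) = (-3906407 + 1/(-12*(19 + (3 + 5))))*(-308555 - 3568899) = (-3906407 + 1/(-12*(19 + 8)))*(-3877454) = (-3906407 + 1/(-12*27))*(-3877454) = (-3906407 + 1/(-324))*(-3877454) = (-3906407 - 1/324)*(-3877454) = -1265675869/324*(-3877454) = 2453799980478763/162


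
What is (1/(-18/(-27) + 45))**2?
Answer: 9/18769 ≈ 0.00047951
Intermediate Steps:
(1/(-18/(-27) + 45))**2 = (1/(-18*(-1/27) + 45))**2 = (1/(2/3 + 45))**2 = (1/(137/3))**2 = (3/137)**2 = 9/18769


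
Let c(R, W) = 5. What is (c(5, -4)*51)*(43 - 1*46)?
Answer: -765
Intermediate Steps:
(c(5, -4)*51)*(43 - 1*46) = (5*51)*(43 - 1*46) = 255*(43 - 46) = 255*(-3) = -765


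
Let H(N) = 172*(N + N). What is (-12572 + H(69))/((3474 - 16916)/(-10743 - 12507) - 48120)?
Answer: -129781500/559388279 ≈ -0.23201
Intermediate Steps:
H(N) = 344*N (H(N) = 172*(2*N) = 344*N)
(-12572 + H(69))/((3474 - 16916)/(-10743 - 12507) - 48120) = (-12572 + 344*69)/((3474 - 16916)/(-10743 - 12507) - 48120) = (-12572 + 23736)/(-13442/(-23250) - 48120) = 11164/(-13442*(-1/23250) - 48120) = 11164/(6721/11625 - 48120) = 11164/(-559388279/11625) = 11164*(-11625/559388279) = -129781500/559388279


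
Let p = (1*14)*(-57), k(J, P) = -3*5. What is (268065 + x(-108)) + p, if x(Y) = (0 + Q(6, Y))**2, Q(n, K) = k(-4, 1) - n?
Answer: 267708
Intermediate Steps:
k(J, P) = -15
p = -798 (p = 14*(-57) = -798)
Q(n, K) = -15 - n
x(Y) = 441 (x(Y) = (0 + (-15 - 1*6))**2 = (0 + (-15 - 6))**2 = (0 - 21)**2 = (-21)**2 = 441)
(268065 + x(-108)) + p = (268065 + 441) - 798 = 268506 - 798 = 267708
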